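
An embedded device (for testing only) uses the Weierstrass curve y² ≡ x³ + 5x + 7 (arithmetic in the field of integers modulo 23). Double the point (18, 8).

(12, 22)

tangent at (18, 8): λ = (3·18² + 5)/(2·8) ≡ 11/16. 16⁻¹ ≡ 13 (mod 23), so λ ≡ 11·13 ≡ 5.
  x = λ² - 18 - 18 = 25 - 36 ≡ 12; y = λ·(18 - 12) - 8 ≡ 22. → (12, 22)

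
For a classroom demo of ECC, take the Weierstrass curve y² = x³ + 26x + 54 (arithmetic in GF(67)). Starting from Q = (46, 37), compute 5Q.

(27, 65)

Double-and-add on 5 = (101)₂. Start with Q = (46, 37) for the leading 1-bit.
double: tangent at (46, 37): λ = (3·46² + 26)/(2·37) ≡ 9/7. 7⁻¹ ≡ 48 (mod 67), so λ ≡ 9·48 ≡ 30.
  x = λ² - 46 - 46 = 900 - 92 ≡ 4; y = λ·(46 - 4) - 37 ≡ 17. → (4, 17)
double: tangent at (4, 17): λ = (3·4² + 26)/(2·17) ≡ 7/34. 34⁻¹ ≡ 2 (mod 67) since 34·2 = 68 ≡ 1, so λ ≡ 7·2 ≡ 14.
  x = λ² - 4 - 4 = 196 - 8 ≡ 54; y = λ·(4 - 54) - 17 ≡ 20. → (54, 20)
add Q: (54, 20) + (46, 37). λ = (37 - 20)/(46 - 54) ≡ 17/59 mod 67. 59⁻¹ ≡ 25 (mod 67) since 59·25 = 1475 ≡ 1, so λ ≡ 23.
  x = λ² - 54 - 46 = 529 - 100 ≡ 27; y = λ·(54 - 27) - 20 ≡ 65. → (27, 65)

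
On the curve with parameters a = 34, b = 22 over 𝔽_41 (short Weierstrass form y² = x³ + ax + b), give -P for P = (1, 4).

(1, 37)

-(1, 4) = (1, -4 mod 41) = (1, 37).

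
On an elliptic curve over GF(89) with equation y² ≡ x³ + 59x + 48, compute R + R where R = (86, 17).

(86, 72)

tangent at (86, 17): λ = (3·86² + 59)/(2·17) ≡ 86/34. 34⁻¹ ≡ 55 (mod 89), so λ ≡ 86·55 ≡ 13.
  x = λ² - 86 - 86 = 169 - 172 ≡ 86; y = λ·(86 - 86) - 17 ≡ 72. → (86, 72)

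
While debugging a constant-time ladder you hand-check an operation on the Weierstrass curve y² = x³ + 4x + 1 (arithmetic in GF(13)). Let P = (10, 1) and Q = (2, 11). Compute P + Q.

(10, 1) + (2, 11). λ = (11 - 1)/(2 - 10) ≡ 10/5 mod 13. 5⁻¹ ≡ 8 (mod 13) since 5·8 = 40 ≡ 1, so λ ≡ 2.
  x = λ² - 10 - 2 = 4 - 12 ≡ 5; y = λ·(10 - 5) - 1 ≡ 9. → (5, 9)

(5, 9)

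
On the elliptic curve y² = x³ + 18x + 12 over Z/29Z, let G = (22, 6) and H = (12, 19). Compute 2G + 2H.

First 2G:
Repeated addition: build up to 2G.
2G: tangent at (22, 6): λ = (3·22² + 18)/(2·6) ≡ 20/12. 12⁻¹ ≡ 17 (mod 29) since 12·17 = 204 ≡ 1, so λ ≡ 20·17 ≡ 21.
  x = λ² - 22 - 22 = 441 - 44 ≡ 20; y = λ·(22 - 20) - 6 ≡ 7. → (20, 7)
2G = (20, 7).
Next 2H:
Repeated addition: build up to 2H.
2H: tangent at (12, 19): λ = (3·12² + 18)/(2·19) ≡ 15/9. 9⁻¹ ≡ 13 (mod 29) since 9·13 = 117 ≡ 1, so λ ≡ 15·13 ≡ 21.
  x = λ² - 12 - 12 = 441 - 24 ≡ 11; y = λ·(12 - 11) - 19 ≡ 2. → (11, 2)
2H = (11, 2).
Finally 2G + 2H:
(20, 7) + (11, 2). λ = (2 - 7)/(11 - 20) ≡ 24/20 mod 29. 20⁻¹ ≡ 16 (mod 29), so λ ≡ 7.
  x = λ² - 20 - 11 = 49 - 31 ≡ 18; y = λ·(20 - 18) - 7 ≡ 7. → (18, 7)

(18, 7)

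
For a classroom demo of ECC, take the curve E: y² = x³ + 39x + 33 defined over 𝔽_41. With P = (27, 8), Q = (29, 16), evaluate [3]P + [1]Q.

(22, 10)

First 3P:
Repeated addition: build up to 3P.
2P: tangent at (27, 8): λ = (3·27² + 39)/(2·8) ≡ 12/16. 16⁻¹ ≡ 18 (mod 41), so λ ≡ 12·18 ≡ 11.
  x = λ² - 27 - 27 = 121 - 54 ≡ 26; y = λ·(27 - 26) - 8 ≡ 3. → (26, 3)
3P: (26, 3) + (27, 8). λ = (8 - 3)/(27 - 26) ≡ 5/1 mod 41. 1⁻¹ ≡ 1 (mod 41), so λ ≡ 5.
  x = λ² - 26 - 27 = 25 - 53 ≡ 13; y = λ·(26 - 13) - 3 ≡ 21. → (13, 21)
3P = (13, 21).
Finally 3P + Q:
(13, 21) + (29, 16). λ = (16 - 21)/(29 - 13) ≡ 36/16 mod 41. 16⁻¹ ≡ 18 (mod 41) since 16·18 = 288 ≡ 1, so λ ≡ 33.
  x = λ² - 13 - 29 = 1089 - 42 ≡ 22; y = λ·(13 - 22) - 21 ≡ 10. → (22, 10)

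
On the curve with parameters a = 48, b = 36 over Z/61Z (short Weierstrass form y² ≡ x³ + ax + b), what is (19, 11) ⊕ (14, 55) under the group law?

(19, 11) + (14, 55). λ = (55 - 11)/(14 - 19) ≡ 44/56 mod 61. 56⁻¹ ≡ 12 (mod 61), so λ ≡ 40.
  x = λ² - 19 - 14 = 1600 - 33 ≡ 42; y = λ·(19 - 42) - 11 ≡ 45. → (42, 45)

(42, 45)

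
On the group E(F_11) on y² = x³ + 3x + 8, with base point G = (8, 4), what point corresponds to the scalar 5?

(1, 10)

Double-and-add on 5 = (101)₂. Start with G = (8, 4) for the leading 1-bit.
double: tangent at (8, 4): λ = (3·8² + 3)/(2·4) ≡ 8/8. 8⁻¹ ≡ 7 (mod 11), so λ ≡ 8·7 ≡ 1.
  x = λ² - 8 - 8 = 1 - 16 ≡ 7; y = λ·(8 - 7) - 4 ≡ 8. → (7, 8)
double: tangent at (7, 8): λ = (3·7² + 3)/(2·8) ≡ 7/5. 5⁻¹ ≡ 9 (mod 11), so λ ≡ 7·9 ≡ 8.
  x = λ² - 7 - 7 = 64 - 14 ≡ 6; y = λ·(7 - 6) - 8 ≡ 0. → (6, 0)
add G: (6, 0) + (8, 4). λ = (4 - 0)/(8 - 6) ≡ 4/2 mod 11. 2⁻¹ ≡ 6 (mod 11) since 2·6 = 12 ≡ 1, so λ ≡ 2.
  x = λ² - 6 - 8 = 4 - 14 ≡ 1; y = λ·(6 - 1) - 0 ≡ 10. → (1, 10)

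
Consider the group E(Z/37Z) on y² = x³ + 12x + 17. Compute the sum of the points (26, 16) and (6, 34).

(26, 16) + (6, 34). λ = (34 - 16)/(6 - 26) ≡ 18/17 mod 37. 17⁻¹ ≡ 24 (mod 37), so λ ≡ 25.
  x = λ² - 26 - 6 = 625 - 32 ≡ 1; y = λ·(26 - 1) - 16 ≡ 17. → (1, 17)

(1, 17)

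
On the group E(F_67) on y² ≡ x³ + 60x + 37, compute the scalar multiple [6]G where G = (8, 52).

Double-and-add on 6 = (110)₂. Start with G = (8, 52) for the leading 1-bit.
double: tangent at (8, 52): λ = (3·8² + 60)/(2·52) ≡ 51/37. 37⁻¹ ≡ 29 (mod 67), so λ ≡ 51·29 ≡ 5.
  x = λ² - 8 - 8 = 25 - 16 ≡ 9; y = λ·(8 - 9) - 52 ≡ 10. → (9, 10)
add G: (9, 10) + (8, 52). λ = (52 - 10)/(8 - 9) ≡ 42/66 mod 67. 66⁻¹ ≡ 66 (mod 67), so λ ≡ 25.
  x = λ² - 9 - 8 = 625 - 17 ≡ 5; y = λ·(9 - 5) - 10 ≡ 23. → (5, 23)
double: tangent at (5, 23): λ = (3·5² + 60)/(2·23) ≡ 1/46. 46⁻¹ ≡ 51 (mod 67) since 46·51 = 2346 ≡ 1, so λ ≡ 1·51 ≡ 51.
  x = λ² - 5 - 5 = 2601 - 10 ≡ 45; y = λ·(5 - 45) - 23 ≡ 14. → (45, 14)

(45, 14)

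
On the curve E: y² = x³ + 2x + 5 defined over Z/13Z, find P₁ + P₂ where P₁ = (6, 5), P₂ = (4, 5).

(6, 5) + (4, 5). λ = (5 - 5)/(4 - 6) ≡ 0/11 mod 13. 11⁻¹ ≡ 6 (mod 13), so λ ≡ 0.
  x = λ² - 6 - 4 = 0 - 10 ≡ 3; y = λ·(6 - 3) - 5 ≡ 8. → (3, 8)

(3, 8)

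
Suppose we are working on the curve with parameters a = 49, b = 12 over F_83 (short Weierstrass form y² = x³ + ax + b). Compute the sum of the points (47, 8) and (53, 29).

(16, 59)

(47, 8) + (53, 29). λ = (29 - 8)/(53 - 47) ≡ 21/6 mod 83. 6⁻¹ ≡ 14 (mod 83) since 6·14 = 84 ≡ 1, so λ ≡ 45.
  x = λ² - 47 - 53 = 2025 - 100 ≡ 16; y = λ·(47 - 16) - 8 ≡ 59. → (16, 59)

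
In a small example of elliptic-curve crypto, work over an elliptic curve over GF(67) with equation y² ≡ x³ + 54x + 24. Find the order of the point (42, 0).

2

2P: (42, 0) + (42, 0): same x and y₁ ≡ -y₂, so the sum is O.
2P = O, so the order is 2.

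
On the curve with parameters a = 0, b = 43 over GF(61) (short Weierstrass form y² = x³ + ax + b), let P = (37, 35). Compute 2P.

(7, 52)

tangent at (37, 35): λ = (3·37² + 0)/(2·35) ≡ 20/9. 9⁻¹ ≡ 34 (mod 61), so λ ≡ 20·34 ≡ 9.
  x = λ² - 37 - 37 = 81 - 74 ≡ 7; y = λ·(37 - 7) - 35 ≡ 52. → (7, 52)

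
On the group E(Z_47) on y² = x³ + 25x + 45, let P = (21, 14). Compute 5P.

Repeated addition: build up to 5P.
2P: tangent at (21, 14): λ = (3·21² + 25)/(2·14) ≡ 32/28. 28⁻¹ ≡ 42 (mod 47), so λ ≡ 32·42 ≡ 28.
  x = λ² - 21 - 21 = 784 - 42 ≡ 37; y = λ·(21 - 37) - 14 ≡ 8. → (37, 8)
3P: (37, 8) + (21, 14). λ = (14 - 8)/(21 - 37) ≡ 6/31 mod 47. 31⁻¹ ≡ 44 (mod 47), so λ ≡ 29.
  x = λ² - 37 - 21 = 841 - 58 ≡ 31; y = λ·(37 - 31) - 8 ≡ 25. → (31, 25)
4P: (31, 25) + (21, 14). λ = (14 - 25)/(21 - 31) ≡ 36/37 mod 47. 37⁻¹ ≡ 14 (mod 47) since 37·14 = 518 ≡ 1, so λ ≡ 34.
  x = λ² - 31 - 21 = 1156 - 52 ≡ 23; y = λ·(31 - 23) - 25 ≡ 12. → (23, 12)
5P: (23, 12) + (21, 14). λ = (14 - 12)/(21 - 23) ≡ 2/45 mod 47. 45⁻¹ ≡ 23 (mod 47), so λ ≡ 46.
  x = λ² - 23 - 21 = 2116 - 44 ≡ 4; y = λ·(23 - 4) - 12 ≡ 16. → (4, 16)

(4, 16)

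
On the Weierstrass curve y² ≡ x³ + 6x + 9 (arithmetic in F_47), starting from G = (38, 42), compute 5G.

Repeated addition: build up to 5G.
2G: tangent at (38, 42): λ = (3·38² + 6)/(2·42) ≡ 14/37. 37⁻¹ ≡ 14 (mod 47), so λ ≡ 14·14 ≡ 8.
  x = λ² - 38 - 38 = 64 - 76 ≡ 35; y = λ·(38 - 35) - 42 ≡ 29. → (35, 29)
3G: (35, 29) + (38, 42). λ = (42 - 29)/(38 - 35) ≡ 13/3 mod 47. 3⁻¹ ≡ 16 (mod 47) since 3·16 = 48 ≡ 1, so λ ≡ 20.
  x = λ² - 35 - 38 = 400 - 73 ≡ 45; y = λ·(35 - 45) - 29 ≡ 6. → (45, 6)
4G: (45, 6) + (38, 42). λ = (42 - 6)/(38 - 45) ≡ 36/40 mod 47. 40⁻¹ ≡ 20 (mod 47) since 40·20 = 800 ≡ 1, so λ ≡ 15.
  x = λ² - 45 - 38 = 225 - 83 ≡ 1; y = λ·(45 - 1) - 6 ≡ 43. → (1, 43)
5G: (1, 43) + (38, 42). λ = (42 - 43)/(38 - 1) ≡ 46/37 mod 47. 37⁻¹ ≡ 14 (mod 47), so λ ≡ 33.
  x = λ² - 1 - 38 = 1089 - 39 ≡ 16; y = λ·(1 - 16) - 43 ≡ 26. → (16, 26)

(16, 26)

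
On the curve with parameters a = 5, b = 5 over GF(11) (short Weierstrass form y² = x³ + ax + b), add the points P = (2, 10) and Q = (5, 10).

(2, 10) + (5, 10). λ = (10 - 10)/(5 - 2) ≡ 0/3 mod 11. 3⁻¹ ≡ 4 (mod 11) since 3·4 = 12 ≡ 1, so λ ≡ 0.
  x = λ² - 2 - 5 = 0 - 7 ≡ 4; y = λ·(2 - 4) - 10 ≡ 1. → (4, 1)

(4, 1)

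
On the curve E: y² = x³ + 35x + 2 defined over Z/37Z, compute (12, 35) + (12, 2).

O

The two points share x = 12 and their y-coordinates satisfy 35 + 2 ≡ 0 (mod 37), so they are inverses. Their sum is 𝒪.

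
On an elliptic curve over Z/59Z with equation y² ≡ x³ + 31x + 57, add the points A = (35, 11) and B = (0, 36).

(35, 11) + (0, 36). λ = (36 - 11)/(0 - 35) ≡ 25/24 mod 59. 24⁻¹ ≡ 32 (mod 59) since 24·32 = 768 ≡ 1, so λ ≡ 33.
  x = λ² - 35 - 0 = 1089 - 35 ≡ 51; y = λ·(35 - 51) - 11 ≡ 51. → (51, 51)

(51, 51)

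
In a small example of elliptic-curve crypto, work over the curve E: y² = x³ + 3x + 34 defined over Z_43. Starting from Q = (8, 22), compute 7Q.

(23, 12)

Repeated addition: build up to 7Q.
2Q: tangent at (8, 22): λ = (3·8² + 3)/(2·22) ≡ 23/1. 1⁻¹ ≡ 1 (mod 43) since 1·1 = 1 ≡ 1, so λ ≡ 23·1 ≡ 23.
  x = λ² - 8 - 8 = 529 - 16 ≡ 40; y = λ·(8 - 40) - 22 ≡ 16. → (40, 16)
3Q: (40, 16) + (8, 22). λ = (22 - 16)/(8 - 40) ≡ 6/11 mod 43. 11⁻¹ ≡ 4 (mod 43), so λ ≡ 24.
  x = λ² - 40 - 8 = 576 - 48 ≡ 12; y = λ·(40 - 12) - 16 ≡ 11. → (12, 11)
4Q: (12, 11) + (8, 22). λ = (22 - 11)/(8 - 12) ≡ 11/39 mod 43. 39⁻¹ ≡ 32 (mod 43), so λ ≡ 8.
  x = λ² - 12 - 8 = 64 - 20 ≡ 1; y = λ·(12 - 1) - 11 ≡ 34. → (1, 34)
5Q: (1, 34) + (8, 22). λ = (22 - 34)/(8 - 1) ≡ 31/7 mod 43. 7⁻¹ ≡ 37 (mod 43), so λ ≡ 29.
  x = λ² - 1 - 8 = 841 - 9 ≡ 15; y = λ·(1 - 15) - 34 ≡ 33. → (15, 33)
6Q: (15, 33) + (8, 22). λ = (22 - 33)/(8 - 15) ≡ 32/36 mod 43. 36⁻¹ ≡ 6 (mod 43), so λ ≡ 20.
  x = λ² - 15 - 8 = 400 - 23 ≡ 33; y = λ·(15 - 33) - 33 ≡ 37. → (33, 37)
7Q: (33, 37) + (8, 22). λ = (22 - 37)/(8 - 33) ≡ 28/18 mod 43. 18⁻¹ ≡ 12 (mod 43) since 18·12 = 216 ≡ 1, so λ ≡ 35.
  x = λ² - 33 - 8 = 1225 - 41 ≡ 23; y = λ·(33 - 23) - 37 ≡ 12. → (23, 12)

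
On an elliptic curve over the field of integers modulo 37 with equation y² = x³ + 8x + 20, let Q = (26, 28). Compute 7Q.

Repeated addition: build up to 7Q.
2Q: tangent at (26, 28): λ = (3·26² + 8)/(2·28) ≡ 1/19. 19⁻¹ ≡ 2 (mod 37) since 19·2 = 38 ≡ 1, so λ ≡ 1·2 ≡ 2.
  x = λ² - 26 - 26 = 4 - 52 ≡ 26; y = λ·(26 - 26) - 28 ≡ 9. → (26, 9)
3Q: (26, 9) + (26, 28): same x and y₁ ≡ -y₂, so the sum is 𝒪.
4Q: 𝒪 + (26, 28) = (26, 28) (identity).
5Q: tangent at (26, 28): λ = (3·26² + 8)/(2·28) ≡ 1/19. 19⁻¹ ≡ 2 (mod 37) since 19·2 = 38 ≡ 1, so λ ≡ 1·2 ≡ 2.
  x = λ² - 26 - 26 = 4 - 52 ≡ 26; y = λ·(26 - 26) - 28 ≡ 9. → (26, 9)
6Q: (26, 9) + (26, 28): same x and y₁ ≡ -y₂, so the sum is 𝒪.
7Q: 𝒪 + (26, 28) = (26, 28) (identity).

(26, 28)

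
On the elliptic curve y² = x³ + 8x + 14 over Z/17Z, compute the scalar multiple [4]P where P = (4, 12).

(9, 13)

Repeated addition: build up to 4P.
2P: tangent at (4, 12): λ = (3·4² + 8)/(2·12) ≡ 5/7. 7⁻¹ ≡ 5 (mod 17), so λ ≡ 5·5 ≡ 8.
  x = λ² - 4 - 4 = 64 - 8 ≡ 5; y = λ·(4 - 5) - 12 ≡ 14. → (5, 14)
3P: (5, 14) + (4, 12). λ = (12 - 14)/(4 - 5) ≡ 15/16 mod 17. 16⁻¹ ≡ 16 (mod 17), so λ ≡ 2.
  x = λ² - 5 - 4 = 4 - 9 ≡ 12; y = λ·(5 - 12) - 14 ≡ 6. → (12, 6)
4P: (12, 6) + (4, 12). λ = (12 - 6)/(4 - 12) ≡ 6/9 mod 17. 9⁻¹ ≡ 2 (mod 17) since 9·2 = 18 ≡ 1, so λ ≡ 12.
  x = λ² - 12 - 4 = 144 - 16 ≡ 9; y = λ·(12 - 9) - 6 ≡ 13. → (9, 13)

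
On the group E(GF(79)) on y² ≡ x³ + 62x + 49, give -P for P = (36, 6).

-(36, 6) = (36, -6 mod 79) = (36, 73).

(36, 73)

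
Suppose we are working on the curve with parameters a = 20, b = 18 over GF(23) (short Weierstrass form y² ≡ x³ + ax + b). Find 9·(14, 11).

(16, 8)

Write P = (14, 11).
Double-and-add on 9 = (1001)₂. Start with P = (14, 11) for the leading 1-bit.
double: tangent at (14, 11): λ = (3·14² + 20)/(2·11) ≡ 10/22. 22⁻¹ ≡ 22 (mod 23) since 22·22 = 484 ≡ 1, so λ ≡ 10·22 ≡ 13.
  x = λ² - 14 - 14 = 169 - 28 ≡ 3; y = λ·(14 - 3) - 11 ≡ 17. → (3, 17)
double: tangent at (3, 17): λ = (3·3² + 20)/(2·17) ≡ 1/11. 11⁻¹ ≡ 21 (mod 23) since 11·21 = 231 ≡ 1, so λ ≡ 1·21 ≡ 21.
  x = λ² - 3 - 3 = 441 - 6 ≡ 21; y = λ·(3 - 21) - 17 ≡ 19. → (21, 19)
double: tangent at (21, 19): λ = (3·21² + 20)/(2·19) ≡ 9/15. 15⁻¹ ≡ 20 (mod 23), so λ ≡ 9·20 ≡ 19.
  x = λ² - 21 - 21 = 361 - 42 ≡ 20; y = λ·(21 - 20) - 19 ≡ 0. → (20, 0)
add P: (20, 0) + (14, 11). λ = (11 - 0)/(14 - 20) ≡ 11/17 mod 23. 17⁻¹ ≡ 19 (mod 23), so λ ≡ 2.
  x = λ² - 20 - 14 = 4 - 34 ≡ 16; y = λ·(20 - 16) - 0 ≡ 8. → (16, 8)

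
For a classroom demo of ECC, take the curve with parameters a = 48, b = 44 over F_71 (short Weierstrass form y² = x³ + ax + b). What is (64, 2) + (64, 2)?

tangent at (64, 2): λ = (3·64² + 48)/(2·2) ≡ 53/4. 4⁻¹ ≡ 18 (mod 71) since 4·18 = 72 ≡ 1, so λ ≡ 53·18 ≡ 31.
  x = λ² - 64 - 64 = 961 - 128 ≡ 52; y = λ·(64 - 52) - 2 ≡ 15. → (52, 15)

(52, 15)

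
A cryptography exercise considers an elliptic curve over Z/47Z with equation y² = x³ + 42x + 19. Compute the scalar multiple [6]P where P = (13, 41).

Double-and-add on 6 = (110)₂. Start with P = (13, 41) for the leading 1-bit.
double: tangent at (13, 41): λ = (3·13² + 42)/(2·41) ≡ 32/35. 35⁻¹ ≡ 43 (mod 47) since 35·43 = 1505 ≡ 1, so λ ≡ 32·43 ≡ 13.
  x = λ² - 13 - 13 = 169 - 26 ≡ 2; y = λ·(13 - 2) - 41 ≡ 8. → (2, 8)
add P: (2, 8) + (13, 41). λ = (41 - 8)/(13 - 2) ≡ 33/11 mod 47. 11⁻¹ ≡ 30 (mod 47) since 11·30 = 330 ≡ 1, so λ ≡ 3.
  x = λ² - 2 - 13 = 9 - 15 ≡ 41; y = λ·(2 - 41) - 8 ≡ 16. → (41, 16)
double: tangent at (41, 16): λ = (3·41² + 42)/(2·16) ≡ 9/32. 32⁻¹ ≡ 25 (mod 47), so λ ≡ 9·25 ≡ 37.
  x = λ² - 41 - 41 = 1369 - 82 ≡ 18; y = λ·(41 - 18) - 16 ≡ 36. → (18, 36)

(18, 36)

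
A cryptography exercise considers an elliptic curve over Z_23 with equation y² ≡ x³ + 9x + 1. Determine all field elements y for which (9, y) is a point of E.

11, 12

x³ + 9x + 1 = 811 ≡ 6 (mod 23).
Square roots of 6 mod 23: 11 and 12 (since 11² = 121 ≡ 6).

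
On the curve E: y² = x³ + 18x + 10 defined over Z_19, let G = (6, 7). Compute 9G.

Repeated addition: build up to 9G.
2G: tangent at (6, 7): λ = (3·6² + 18)/(2·7) ≡ 12/14. 14⁻¹ ≡ 15 (mod 19) since 14·15 = 210 ≡ 1, so λ ≡ 12·15 ≡ 9.
  x = λ² - 6 - 6 = 81 - 12 ≡ 12; y = λ·(6 - 12) - 7 ≡ 15. → (12, 15)
3G: (12, 15) + (6, 7). λ = (7 - 15)/(6 - 12) ≡ 11/13 mod 19. 13⁻¹ ≡ 3 (mod 19), so λ ≡ 14.
  x = λ² - 12 - 6 = 196 - 18 ≡ 7; y = λ·(12 - 7) - 15 ≡ 17. → (7, 17)
4G: (7, 17) + (6, 7). λ = (7 - 17)/(6 - 7) ≡ 9/18 mod 19. 18⁻¹ ≡ 18 (mod 19) since 18·18 = 324 ≡ 1, so λ ≡ 10.
  x = λ² - 7 - 6 = 100 - 13 ≡ 11; y = λ·(7 - 11) - 17 ≡ 0. → (11, 0)
5G: (11, 0) + (6, 7). λ = (7 - 0)/(6 - 11) ≡ 7/14 mod 19. 14⁻¹ ≡ 15 (mod 19), so λ ≡ 10.
  x = λ² - 11 - 6 = 100 - 17 ≡ 7; y = λ·(11 - 7) - 0 ≡ 2. → (7, 2)
6G: (7, 2) + (6, 7). λ = (7 - 2)/(6 - 7) ≡ 5/18 mod 19. 18⁻¹ ≡ 18 (mod 19), so λ ≡ 14.
  x = λ² - 7 - 6 = 196 - 13 ≡ 12; y = λ·(7 - 12) - 2 ≡ 4. → (12, 4)
7G: (12, 4) + (6, 7). λ = (7 - 4)/(6 - 12) ≡ 3/13 mod 19. 13⁻¹ ≡ 3 (mod 19), so λ ≡ 9.
  x = λ² - 12 - 6 = 81 - 18 ≡ 6; y = λ·(12 - 6) - 4 ≡ 12. → (6, 12)
8G: (6, 12) + (6, 7): same x and y₁ ≡ -y₂, so the sum is O.
9G: O + (6, 7) = (6, 7) (identity).

(6, 7)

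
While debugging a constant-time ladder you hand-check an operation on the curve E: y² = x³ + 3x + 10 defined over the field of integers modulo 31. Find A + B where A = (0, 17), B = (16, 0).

(24, 24)

(0, 17) + (16, 0). λ = (0 - 17)/(16 - 0) ≡ 14/16 mod 31. 16⁻¹ ≡ 2 (mod 31) since 16·2 = 32 ≡ 1, so λ ≡ 28.
  x = λ² - 0 - 16 = 784 - 16 ≡ 24; y = λ·(0 - 24) - 17 ≡ 24. → (24, 24)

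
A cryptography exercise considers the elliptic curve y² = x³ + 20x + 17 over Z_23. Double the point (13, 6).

(13, 17)

tangent at (13, 6): λ = (3·13² + 20)/(2·6) ≡ 21/12. 12⁻¹ ≡ 2 (mod 23) since 12·2 = 24 ≡ 1, so λ ≡ 21·2 ≡ 19.
  x = λ² - 13 - 13 = 361 - 26 ≡ 13; y = λ·(13 - 13) - 6 ≡ 17. → (13, 17)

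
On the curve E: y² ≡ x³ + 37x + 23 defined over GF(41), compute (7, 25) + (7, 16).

O

The two points share x = 7 and their y-coordinates satisfy 25 + 16 ≡ 0 (mod 41), so they are inverses. Their sum is O.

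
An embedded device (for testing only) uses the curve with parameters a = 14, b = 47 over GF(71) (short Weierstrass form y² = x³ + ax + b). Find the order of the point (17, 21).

4

2P: tangent at (17, 21): λ = (3·17² + 14)/(2·21) ≡ 29/42. 42⁻¹ ≡ 22 (mod 71) since 42·22 = 924 ≡ 1, so λ ≡ 29·22 ≡ 70.
  x = λ² - 17 - 17 = 4900 - 34 ≡ 38; y = λ·(17 - 38) - 21 ≡ 0. → (38, 0)
3P: (38, 0) + (17, 21). λ = (21 - 0)/(17 - 38) ≡ 21/50 mod 71. 50⁻¹ ≡ 27 (mod 71) since 50·27 = 1350 ≡ 1, so λ ≡ 70.
  x = λ² - 38 - 17 = 4900 - 55 ≡ 17; y = λ·(38 - 17) - 0 ≡ 50. → (17, 50)
4P: (17, 50) + (17, 21): same x and y₁ ≡ -y₂, so the sum is the point at infinity.
4P = the point at infinity, so the order is 4.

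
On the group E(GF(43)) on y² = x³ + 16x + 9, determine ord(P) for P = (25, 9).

2P: tangent at (25, 9): λ = (3·25² + 16)/(2·9) ≡ 42/18. 18⁻¹ ≡ 12 (mod 43), so λ ≡ 42·12 ≡ 31.
  x = λ² - 25 - 25 = 961 - 50 ≡ 8; y = λ·(25 - 8) - 9 ≡ 2. → (8, 2)
3P: (8, 2) + (25, 9). λ = (9 - 2)/(25 - 8) ≡ 7/17 mod 43. 17⁻¹ ≡ 38 (mod 43), so λ ≡ 8.
  x = λ² - 8 - 25 = 64 - 33 ≡ 31; y = λ·(8 - 31) - 2 ≡ 29. → (31, 29)
4P: (31, 29) + (25, 9). λ = (9 - 29)/(25 - 31) ≡ 23/37 mod 43. 37⁻¹ ≡ 7 (mod 43), so λ ≡ 32.
  x = λ² - 31 - 25 = 1024 - 56 ≡ 22; y = λ·(31 - 22) - 29 ≡ 1. → (22, 1)
5P: (22, 1) + (25, 9). λ = (9 - 1)/(25 - 22) ≡ 8/3 mod 43. 3⁻¹ ≡ 29 (mod 43) since 3·29 = 87 ≡ 1, so λ ≡ 17.
  x = λ² - 22 - 25 = 289 - 47 ≡ 27; y = λ·(22 - 27) - 1 ≡ 0. → (27, 0)
6P: (27, 0) + (25, 9). λ = (9 - 0)/(25 - 27) ≡ 9/41 mod 43. 41⁻¹ ≡ 21 (mod 43) since 41·21 = 861 ≡ 1, so λ ≡ 17.
  x = λ² - 27 - 25 = 289 - 52 ≡ 22; y = λ·(27 - 22) - 0 ≡ 42. → (22, 42)
7P: (22, 42) + (25, 9). λ = (9 - 42)/(25 - 22) ≡ 10/3 mod 43. 3⁻¹ ≡ 29 (mod 43), so λ ≡ 32.
  x = λ² - 22 - 25 = 1024 - 47 ≡ 31; y = λ·(22 - 31) - 42 ≡ 14. → (31, 14)
8P: (31, 14) + (25, 9). λ = (9 - 14)/(25 - 31) ≡ 38/37 mod 43. 37⁻¹ ≡ 7 (mod 43), so λ ≡ 8.
  x = λ² - 31 - 25 = 64 - 56 ≡ 8; y = λ·(31 - 8) - 14 ≡ 41. → (8, 41)
9P: (8, 41) + (25, 9). λ = (9 - 41)/(25 - 8) ≡ 11/17 mod 43. 17⁻¹ ≡ 38 (mod 43), so λ ≡ 31.
  x = λ² - 8 - 25 = 961 - 33 ≡ 25; y = λ·(8 - 25) - 41 ≡ 34. → (25, 34)
10P: (25, 34) + (25, 9): same x and y₁ ≡ -y₂, so the sum is 𝒪.
10P = 𝒪, so the order is 10.

10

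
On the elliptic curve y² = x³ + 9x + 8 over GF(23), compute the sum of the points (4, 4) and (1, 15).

(11, 14)

(4, 4) + (1, 15). λ = (15 - 4)/(1 - 4) ≡ 11/20 mod 23. 20⁻¹ ≡ 15 (mod 23), so λ ≡ 4.
  x = λ² - 4 - 1 = 16 - 5 ≡ 11; y = λ·(4 - 11) - 4 ≡ 14. → (11, 14)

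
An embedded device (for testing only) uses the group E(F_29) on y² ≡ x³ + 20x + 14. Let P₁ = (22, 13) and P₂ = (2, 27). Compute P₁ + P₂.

(22, 13) + (2, 27). λ = (27 - 13)/(2 - 22) ≡ 14/9 mod 29. 9⁻¹ ≡ 13 (mod 29) since 9·13 = 117 ≡ 1, so λ ≡ 8.
  x = λ² - 22 - 2 = 64 - 24 ≡ 11; y = λ·(22 - 11) - 13 ≡ 17. → (11, 17)

(11, 17)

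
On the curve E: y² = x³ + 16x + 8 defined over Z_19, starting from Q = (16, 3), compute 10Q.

Repeated addition: build up to 10Q.
2Q: tangent at (16, 3): λ = (3·16² + 16)/(2·3) ≡ 5/6. 6⁻¹ ≡ 16 (mod 19), so λ ≡ 5·16 ≡ 4.
  x = λ² - 16 - 16 = 16 - 32 ≡ 3; y = λ·(16 - 3) - 3 ≡ 11. → (3, 11)
3Q: (3, 11) + (16, 3). λ = (3 - 11)/(16 - 3) ≡ 11/13 mod 19. 13⁻¹ ≡ 3 (mod 19), so λ ≡ 14.
  x = λ² - 3 - 16 = 196 - 19 ≡ 6; y = λ·(3 - 6) - 11 ≡ 4. → (6, 4)
4Q: (6, 4) + (16, 3). λ = (3 - 4)/(16 - 6) ≡ 18/10 mod 19. 10⁻¹ ≡ 2 (mod 19) since 10·2 = 20 ≡ 1, so λ ≡ 17.
  x = λ² - 6 - 16 = 289 - 22 ≡ 1; y = λ·(6 - 1) - 4 ≡ 5. → (1, 5)
5Q: (1, 5) + (16, 3). λ = (3 - 5)/(16 - 1) ≡ 17/15 mod 19. 15⁻¹ ≡ 14 (mod 19), so λ ≡ 10.
  x = λ² - 1 - 16 = 100 - 17 ≡ 7; y = λ·(1 - 7) - 5 ≡ 11. → (7, 11)
6Q: (7, 11) + (16, 3). λ = (3 - 11)/(16 - 7) ≡ 11/9 mod 19. 9⁻¹ ≡ 17 (mod 19), so λ ≡ 16.
  x = λ² - 7 - 16 = 256 - 23 ≡ 5; y = λ·(7 - 5) - 11 ≡ 2. → (5, 2)
7Q: (5, 2) + (16, 3). λ = (3 - 2)/(16 - 5) ≡ 1/11 mod 19. 11⁻¹ ≡ 7 (mod 19), so λ ≡ 7.
  x = λ² - 5 - 16 = 49 - 21 ≡ 9; y = λ·(5 - 9) - 2 ≡ 8. → (9, 8)
8Q: (9, 8) + (16, 3). λ = (3 - 8)/(16 - 9) ≡ 14/7 mod 19. 7⁻¹ ≡ 11 (mod 19), so λ ≡ 2.
  x = λ² - 9 - 16 = 4 - 25 ≡ 17; y = λ·(9 - 17) - 8 ≡ 14. → (17, 14)
9Q: (17, 14) + (16, 3). λ = (3 - 14)/(16 - 17) ≡ 8/18 mod 19. 18⁻¹ ≡ 18 (mod 19), so λ ≡ 11.
  x = λ² - 17 - 16 = 121 - 33 ≡ 12; y = λ·(17 - 12) - 14 ≡ 3. → (12, 3)
10Q: (12, 3) + (16, 3). λ = (3 - 3)/(16 - 12) ≡ 0/4 mod 19. 4⁻¹ ≡ 5 (mod 19), so λ ≡ 0.
  x = λ² - 12 - 16 = 0 - 28 ≡ 10; y = λ·(12 - 10) - 3 ≡ 16. → (10, 16)

(10, 16)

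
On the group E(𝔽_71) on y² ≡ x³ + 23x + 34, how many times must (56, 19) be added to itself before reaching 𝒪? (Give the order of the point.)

11

2P: tangent at (56, 19): λ = (3·56² + 23)/(2·19) ≡ 59/38. 38⁻¹ ≡ 43 (mod 71), so λ ≡ 59·43 ≡ 52.
  x = λ² - 56 - 56 = 2704 - 112 ≡ 36; y = λ·(56 - 36) - 19 ≡ 27. → (36, 27)
3P: (36, 27) + (56, 19). λ = (19 - 27)/(56 - 36) ≡ 63/20 mod 71. 20⁻¹ ≡ 32 (mod 71) since 20·32 = 640 ≡ 1, so λ ≡ 28.
  x = λ² - 36 - 56 = 784 - 92 ≡ 53; y = λ·(36 - 53) - 27 ≡ 65. → (53, 65)
4P: (53, 65) + (56, 19). λ = (19 - 65)/(56 - 53) ≡ 25/3 mod 71. 3⁻¹ ≡ 24 (mod 71) since 3·24 = 72 ≡ 1, so λ ≡ 32.
  x = λ² - 53 - 56 = 1024 - 109 ≡ 63; y = λ·(53 - 63) - 65 ≡ 41. → (63, 41)
5P: (63, 41) + (56, 19). λ = (19 - 41)/(56 - 63) ≡ 49/64 mod 71. 64⁻¹ ≡ 10 (mod 71) since 64·10 = 640 ≡ 1, so λ ≡ 64.
  x = λ² - 63 - 56 = 4096 - 119 ≡ 1; y = λ·(63 - 1) - 41 ≡ 22. → (1, 22)
6P: (1, 22) + (56, 19). λ = (19 - 22)/(56 - 1) ≡ 68/55 mod 71. 55⁻¹ ≡ 31 (mod 71), so λ ≡ 49.
  x = λ² - 1 - 56 = 2401 - 57 ≡ 1; y = λ·(1 - 1) - 22 ≡ 49. → (1, 49)
7P: (1, 49) + (56, 19). λ = (19 - 49)/(56 - 1) ≡ 41/55 mod 71. 55⁻¹ ≡ 31 (mod 71) since 55·31 = 1705 ≡ 1, so λ ≡ 64.
  x = λ² - 1 - 56 = 4096 - 57 ≡ 63; y = λ·(1 - 63) - 49 ≡ 30. → (63, 30)
8P: (63, 30) + (56, 19). λ = (19 - 30)/(56 - 63) ≡ 60/64 mod 71. 64⁻¹ ≡ 10 (mod 71), so λ ≡ 32.
  x = λ² - 63 - 56 = 1024 - 119 ≡ 53; y = λ·(63 - 53) - 30 ≡ 6. → (53, 6)
9P: (53, 6) + (56, 19). λ = (19 - 6)/(56 - 53) ≡ 13/3 mod 71. 3⁻¹ ≡ 24 (mod 71), so λ ≡ 28.
  x = λ² - 53 - 56 = 784 - 109 ≡ 36; y = λ·(53 - 36) - 6 ≡ 44. → (36, 44)
10P: (36, 44) + (56, 19). λ = (19 - 44)/(56 - 36) ≡ 46/20 mod 71. 20⁻¹ ≡ 32 (mod 71), so λ ≡ 52.
  x = λ² - 36 - 56 = 2704 - 92 ≡ 56; y = λ·(36 - 56) - 44 ≡ 52. → (56, 52)
11P: (56, 52) + (56, 19): same x and y₁ ≡ -y₂, so the sum is 𝒪.
11P = 𝒪, so the order is 11.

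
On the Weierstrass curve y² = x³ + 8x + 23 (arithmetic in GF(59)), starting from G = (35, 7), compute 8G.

Double-and-add on 8 = (1000)₂. Start with G = (35, 7) for the leading 1-bit.
double: tangent at (35, 7): λ = (3·35² + 8)/(2·7) ≡ 25/14. 14⁻¹ ≡ 38 (mod 59), so λ ≡ 25·38 ≡ 6.
  x = λ² - 35 - 35 = 36 - 70 ≡ 25; y = λ·(35 - 25) - 7 ≡ 53. → (25, 53)
double: tangent at (25, 53): λ = (3·25² + 8)/(2·53) ≡ 54/47. 47⁻¹ ≡ 54 (mod 59), so λ ≡ 54·54 ≡ 25.
  x = λ² - 25 - 25 = 625 - 50 ≡ 44; y = λ·(25 - 44) - 53 ≡ 3. → (44, 3)
double: tangent at (44, 3): λ = (3·44² + 8)/(2·3) ≡ 34/6. 6⁻¹ ≡ 10 (mod 59) since 6·10 = 60 ≡ 1, so λ ≡ 34·10 ≡ 45.
  x = λ² - 44 - 44 = 2025 - 88 ≡ 49; y = λ·(44 - 49) - 3 ≡ 8. → (49, 8)

(49, 8)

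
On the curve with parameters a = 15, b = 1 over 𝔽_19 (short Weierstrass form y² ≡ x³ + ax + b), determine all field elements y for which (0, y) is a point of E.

1, 18

x³ + 15x + 1 = 1 ≡ 1 (mod 19).
Square roots of 1 mod 19: 1 and 18 (since 1² = 1 ≡ 1).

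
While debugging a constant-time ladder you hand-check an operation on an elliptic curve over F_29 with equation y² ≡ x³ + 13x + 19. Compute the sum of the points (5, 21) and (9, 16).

(22, 22)

(5, 21) + (9, 16). λ = (16 - 21)/(9 - 5) ≡ 24/4 mod 29. 4⁻¹ ≡ 22 (mod 29), so λ ≡ 6.
  x = λ² - 5 - 9 = 36 - 14 ≡ 22; y = λ·(5 - 22) - 21 ≡ 22. → (22, 22)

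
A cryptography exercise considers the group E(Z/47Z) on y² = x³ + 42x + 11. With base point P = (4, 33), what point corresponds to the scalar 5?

Double-and-add on 5 = (101)₂. Start with P = (4, 33) for the leading 1-bit.
double: tangent at (4, 33): λ = (3·4² + 42)/(2·33) ≡ 43/19. 19⁻¹ ≡ 5 (mod 47), so λ ≡ 43·5 ≡ 27.
  x = λ² - 4 - 4 = 729 - 8 ≡ 16; y = λ·(4 - 16) - 33 ≡ 19. → (16, 19)
double: tangent at (16, 19): λ = (3·16² + 42)/(2·19) ≡ 11/38. 38⁻¹ ≡ 26 (mod 47), so λ ≡ 11·26 ≡ 4.
  x = λ² - 16 - 16 = 16 - 32 ≡ 31; y = λ·(16 - 31) - 19 ≡ 15. → (31, 15)
add P: (31, 15) + (4, 33). λ = (33 - 15)/(4 - 31) ≡ 18/20 mod 47. 20⁻¹ ≡ 40 (mod 47), so λ ≡ 15.
  x = λ² - 31 - 4 = 225 - 35 ≡ 2; y = λ·(31 - 2) - 15 ≡ 44. → (2, 44)

(2, 44)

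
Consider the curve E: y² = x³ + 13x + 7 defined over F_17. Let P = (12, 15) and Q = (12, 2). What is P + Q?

The two points share x = 12 and their y-coordinates satisfy 15 + 2 ≡ 0 (mod 17), so they are inverses. Their sum is O.

O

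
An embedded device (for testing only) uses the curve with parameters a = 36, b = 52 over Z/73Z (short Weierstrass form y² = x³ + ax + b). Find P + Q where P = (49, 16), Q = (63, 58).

(49, 16) + (63, 58). λ = (58 - 16)/(63 - 49) ≡ 42/14 mod 73. 14⁻¹ ≡ 47 (mod 73) since 14·47 = 658 ≡ 1, so λ ≡ 3.
  x = λ² - 49 - 63 = 9 - 112 ≡ 43; y = λ·(49 - 43) - 16 ≡ 2. → (43, 2)

(43, 2)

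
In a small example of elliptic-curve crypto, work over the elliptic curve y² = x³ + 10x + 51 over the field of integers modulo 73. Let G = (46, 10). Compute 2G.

tangent at (46, 10): λ = (3·46² + 10)/(2·10) ≡ 7/20. 20⁻¹ ≡ 11 (mod 73), so λ ≡ 7·11 ≡ 4.
  x = λ² - 46 - 46 = 16 - 92 ≡ 70; y = λ·(46 - 70) - 10 ≡ 40. → (70, 40)

(70, 40)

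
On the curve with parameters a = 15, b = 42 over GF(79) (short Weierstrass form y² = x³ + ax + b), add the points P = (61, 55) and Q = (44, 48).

(19, 32)

(61, 55) + (44, 48). λ = (48 - 55)/(44 - 61) ≡ 72/62 mod 79. 62⁻¹ ≡ 65 (mod 79) since 62·65 = 4030 ≡ 1, so λ ≡ 19.
  x = λ² - 61 - 44 = 361 - 105 ≡ 19; y = λ·(61 - 19) - 55 ≡ 32. → (19, 32)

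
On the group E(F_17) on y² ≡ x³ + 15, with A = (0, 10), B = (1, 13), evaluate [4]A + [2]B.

First 4A:
Double-and-add on 4 = (100)₂. Start with A = (0, 10) for the leading 1-bit.
double: tangent at (0, 10): λ = (3·0² + 0)/(2·10) ≡ 0/3. 3⁻¹ ≡ 6 (mod 17) since 3·6 = 18 ≡ 1, so λ ≡ 0·6 ≡ 0.
  x = λ² - 0 - 0 = 0 - 0 ≡ 0; y = λ·(0 - 0) - 10 ≡ 7. → (0, 7)
double: tangent at (0, 7): λ = (3·0² + 0)/(2·7) ≡ 0/14. 14⁻¹ ≡ 11 (mod 17), so λ ≡ 0·11 ≡ 0.
  x = λ² - 0 - 0 = 0 - 0 ≡ 0; y = λ·(0 - 0) - 7 ≡ 10. → (0, 10)
4A = (0, 10).
Next 2B:
Repeated addition: build up to 2B.
2B: tangent at (1, 13): λ = (3·1² + 0)/(2·13) ≡ 3/9. 9⁻¹ ≡ 2 (mod 17) since 9·2 = 18 ≡ 1, so λ ≡ 3·2 ≡ 6.
  x = λ² - 1 - 1 = 36 - 2 ≡ 0; y = λ·(1 - 0) - 13 ≡ 10. → (0, 10)
2B = (0, 10).
Finally 4A + 2B:
tangent at (0, 10): λ = (3·0² + 0)/(2·10) ≡ 0/3. 3⁻¹ ≡ 6 (mod 17) since 3·6 = 18 ≡ 1, so λ ≡ 0·6 ≡ 0.
  x = λ² - 0 - 0 = 0 - 0 ≡ 0; y = λ·(0 - 0) - 10 ≡ 7. → (0, 7)

(0, 7)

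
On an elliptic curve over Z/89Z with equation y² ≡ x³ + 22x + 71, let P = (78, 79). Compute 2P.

tangent at (78, 79): λ = (3·78² + 22)/(2·79) ≡ 29/69. 69⁻¹ ≡ 40 (mod 89) since 69·40 = 2760 ≡ 1, so λ ≡ 29·40 ≡ 3.
  x = λ² - 78 - 78 = 9 - 156 ≡ 31; y = λ·(78 - 31) - 79 ≡ 62. → (31, 62)

(31, 62)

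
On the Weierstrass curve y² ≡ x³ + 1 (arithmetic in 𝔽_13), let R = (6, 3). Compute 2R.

tangent at (6, 3): λ = (3·6² + 0)/(2·3) ≡ 4/6. 6⁻¹ ≡ 11 (mod 13), so λ ≡ 4·11 ≡ 5.
  x = λ² - 6 - 6 = 25 - 12 ≡ 0; y = λ·(6 - 0) - 3 ≡ 1. → (0, 1)

(0, 1)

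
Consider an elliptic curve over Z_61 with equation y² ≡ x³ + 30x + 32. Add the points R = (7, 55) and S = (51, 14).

(39, 58)

(7, 55) + (51, 14). λ = (14 - 55)/(51 - 7) ≡ 20/44 mod 61. 44⁻¹ ≡ 43 (mod 61), so λ ≡ 6.
  x = λ² - 7 - 51 = 36 - 58 ≡ 39; y = λ·(7 - 39) - 55 ≡ 58. → (39, 58)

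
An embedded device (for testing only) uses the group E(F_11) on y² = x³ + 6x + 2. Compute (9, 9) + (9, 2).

The two points share x = 9 and their y-coordinates satisfy 9 + 2 ≡ 0 (mod 11), so they are inverses. Their sum is O.

O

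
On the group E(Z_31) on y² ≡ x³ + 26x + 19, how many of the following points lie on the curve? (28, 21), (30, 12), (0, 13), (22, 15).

1

(28, 21): 21² ≡ 7, rhs ≡ 7 → on.
(30, 12): 12² ≡ 20, rhs ≡ 23 → off.
(0, 13): 13² ≡ 14, rhs ≡ 19 → off.
(22, 15): 15² ≡ 8, rhs ≡ 17 → off.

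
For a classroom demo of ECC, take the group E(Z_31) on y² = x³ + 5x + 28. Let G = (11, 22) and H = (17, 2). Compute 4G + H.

(26, 8)

First 4G:
Double-and-add on 4 = (100)₂. Start with G = (11, 22) for the leading 1-bit.
double: tangent at (11, 22): λ = (3·11² + 5)/(2·22) ≡ 27/13. 13⁻¹ ≡ 12 (mod 31), so λ ≡ 27·12 ≡ 14.
  x = λ² - 11 - 11 = 196 - 22 ≡ 19; y = λ·(11 - 19) - 22 ≡ 21. → (19, 21)
double: tangent at (19, 21): λ = (3·19² + 5)/(2·21) ≡ 3/11. 11⁻¹ ≡ 17 (mod 31), so λ ≡ 3·17 ≡ 20.
  x = λ² - 19 - 19 = 400 - 38 ≡ 21; y = λ·(19 - 21) - 21 ≡ 1. → (21, 1)
4G = (21, 1).
Finally 4G + H:
(21, 1) + (17, 2). λ = (2 - 1)/(17 - 21) ≡ 1/27 mod 31. 27⁻¹ ≡ 23 (mod 31), so λ ≡ 23.
  x = λ² - 21 - 17 = 529 - 38 ≡ 26; y = λ·(21 - 26) - 1 ≡ 8. → (26, 8)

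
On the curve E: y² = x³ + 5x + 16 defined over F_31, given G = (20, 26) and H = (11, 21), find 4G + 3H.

First 4G:
Repeated addition: build up to 4G.
2G: tangent at (20, 26): λ = (3·20² + 5)/(2·26) ≡ 27/21. 21⁻¹ ≡ 3 (mod 31), so λ ≡ 27·3 ≡ 19.
  x = λ² - 20 - 20 = 361 - 40 ≡ 11; y = λ·(20 - 11) - 26 ≡ 21. → (11, 21)
3G: (11, 21) + (20, 26). λ = (26 - 21)/(20 - 11) ≡ 5/9 mod 31. 9⁻¹ ≡ 7 (mod 31) since 9·7 = 63 ≡ 1, so λ ≡ 4.
  x = λ² - 11 - 20 = 16 - 31 ≡ 16; y = λ·(11 - 16) - 21 ≡ 21. → (16, 21)
4G: (16, 21) + (20, 26). λ = (26 - 21)/(20 - 16) ≡ 5/4 mod 31. 4⁻¹ ≡ 8 (mod 31), so λ ≡ 9.
  x = λ² - 16 - 20 = 81 - 36 ≡ 14; y = λ·(16 - 14) - 21 ≡ 28. → (14, 28)
4G = (14, 28).
Next 3H:
Repeated addition: build up to 3H.
2H: tangent at (11, 21): λ = (3·11² + 5)/(2·21) ≡ 27/11. 11⁻¹ ≡ 17 (mod 31), so λ ≡ 27·17 ≡ 25.
  x = λ² - 11 - 11 = 625 - 22 ≡ 14; y = λ·(11 - 14) - 21 ≡ 28. → (14, 28)
3H: (14, 28) + (11, 21). λ = (21 - 28)/(11 - 14) ≡ 24/28 mod 31. 28⁻¹ ≡ 10 (mod 31) since 28·10 = 280 ≡ 1, so λ ≡ 23.
  x = λ² - 14 - 11 = 529 - 25 ≡ 8; y = λ·(14 - 8) - 28 ≡ 17. → (8, 17)
3H = (8, 17).
Finally 4G + 3H:
(14, 28) + (8, 17). λ = (17 - 28)/(8 - 14) ≡ 20/25 mod 31. 25⁻¹ ≡ 5 (mod 31), so λ ≡ 7.
  x = λ² - 14 - 8 = 49 - 22 ≡ 27; y = λ·(14 - 27) - 28 ≡ 5. → (27, 5)

(27, 5)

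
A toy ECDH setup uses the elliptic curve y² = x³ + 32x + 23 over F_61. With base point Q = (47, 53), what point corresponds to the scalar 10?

Double-and-add on 10 = (1010)₂. Start with Q = (47, 53) for the leading 1-bit.
double: tangent at (47, 53): λ = (3·47² + 32)/(2·53) ≡ 10/45. 45⁻¹ ≡ 19 (mod 61), so λ ≡ 10·19 ≡ 7.
  x = λ² - 47 - 47 = 49 - 94 ≡ 16; y = λ·(47 - 16) - 53 ≡ 42. → (16, 42)
double: tangent at (16, 42): λ = (3·16² + 32)/(2·42) ≡ 7/23. 23⁻¹ ≡ 8 (mod 61) since 23·8 = 184 ≡ 1, so λ ≡ 7·8 ≡ 56.
  x = λ² - 16 - 16 = 3136 - 32 ≡ 54; y = λ·(16 - 54) - 42 ≡ 26. → (54, 26)
add Q: (54, 26) + (47, 53). λ = (53 - 26)/(47 - 54) ≡ 27/54 mod 61. 54⁻¹ ≡ 26 (mod 61) since 54·26 = 1404 ≡ 1, so λ ≡ 31.
  x = λ² - 54 - 47 = 961 - 101 ≡ 6; y = λ·(54 - 6) - 26 ≡ 59. → (6, 59)
double: tangent at (6, 59): λ = (3·6² + 32)/(2·59) ≡ 18/57. 57⁻¹ ≡ 15 (mod 61) since 57·15 = 855 ≡ 1, so λ ≡ 18·15 ≡ 26.
  x = λ² - 6 - 6 = 676 - 12 ≡ 54; y = λ·(6 - 54) - 59 ≡ 35. → (54, 35)

(54, 35)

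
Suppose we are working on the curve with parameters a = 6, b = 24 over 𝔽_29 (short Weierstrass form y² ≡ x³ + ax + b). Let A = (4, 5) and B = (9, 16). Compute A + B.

(4, 5) + (9, 16). λ = (16 - 5)/(9 - 4) ≡ 11/5 mod 29. 5⁻¹ ≡ 6 (mod 29), so λ ≡ 8.
  x = λ² - 4 - 9 = 64 - 13 ≡ 22; y = λ·(4 - 22) - 5 ≡ 25. → (22, 25)

(22, 25)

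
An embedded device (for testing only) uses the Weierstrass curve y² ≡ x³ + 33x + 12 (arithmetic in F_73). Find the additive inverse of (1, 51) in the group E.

(1, 22)

-(1, 51) = (1, -51 mod 73) = (1, 22).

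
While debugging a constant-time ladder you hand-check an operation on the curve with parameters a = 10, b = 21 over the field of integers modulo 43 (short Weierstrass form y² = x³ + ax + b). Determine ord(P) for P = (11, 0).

2

2P: (11, 0) + (11, 0): same x and y₁ ≡ -y₂, so the sum is 𝒪.
2P = 𝒪, so the order is 2.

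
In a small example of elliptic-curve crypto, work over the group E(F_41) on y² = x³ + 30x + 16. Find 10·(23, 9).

O

Write G = (23, 9).
Double-and-add on 10 = (1010)₂. Start with G = (23, 9) for the leading 1-bit.
double: tangent at (23, 9): λ = (3·23² + 30)/(2·9) ≡ 18/18. 18⁻¹ ≡ 16 (mod 41) since 18·16 = 288 ≡ 1, so λ ≡ 18·16 ≡ 1.
  x = λ² - 23 - 23 = 1 - 46 ≡ 37; y = λ·(23 - 37) - 9 ≡ 18. → (37, 18)
double: tangent at (37, 18): λ = (3·37² + 30)/(2·18) ≡ 37/36. 36⁻¹ ≡ 8 (mod 41), so λ ≡ 37·8 ≡ 9.
  x = λ² - 37 - 37 = 81 - 74 ≡ 7; y = λ·(37 - 7) - 18 ≡ 6. → (7, 6)
add G: (7, 6) + (23, 9). λ = (9 - 6)/(23 - 7) ≡ 3/16 mod 41. 16⁻¹ ≡ 18 (mod 41), so λ ≡ 13.
  x = λ² - 7 - 23 = 169 - 30 ≡ 16; y = λ·(7 - 16) - 6 ≡ 0. → (16, 0)
double: (16, 0) + (16, 0): same x and y₁ ≡ -y₂, so the sum is 𝒪.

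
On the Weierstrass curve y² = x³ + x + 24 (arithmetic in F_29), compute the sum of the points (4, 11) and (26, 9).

(4, 11) + (26, 9). λ = (9 - 11)/(26 - 4) ≡ 27/22 mod 29. 22⁻¹ ≡ 4 (mod 29), so λ ≡ 21.
  x = λ² - 4 - 26 = 441 - 30 ≡ 5; y = λ·(4 - 5) - 11 ≡ 26. → (5, 26)

(5, 26)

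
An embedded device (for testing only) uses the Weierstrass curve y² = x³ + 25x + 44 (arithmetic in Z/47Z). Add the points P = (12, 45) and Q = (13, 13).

(12, 2)

(12, 45) + (13, 13). λ = (13 - 45)/(13 - 12) ≡ 15/1 mod 47. 1⁻¹ ≡ 1 (mod 47) since 1·1 = 1 ≡ 1, so λ ≡ 15.
  x = λ² - 12 - 13 = 225 - 25 ≡ 12; y = λ·(12 - 12) - 45 ≡ 2. → (12, 2)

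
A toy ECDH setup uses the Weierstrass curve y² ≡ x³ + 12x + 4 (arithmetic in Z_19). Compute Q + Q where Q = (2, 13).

tangent at (2, 13): λ = (3·2² + 12)/(2·13) ≡ 5/7. 7⁻¹ ≡ 11 (mod 19), so λ ≡ 5·11 ≡ 17.
  x = λ² - 2 - 2 = 289 - 4 ≡ 0; y = λ·(2 - 0) - 13 ≡ 2. → (0, 2)

(0, 2)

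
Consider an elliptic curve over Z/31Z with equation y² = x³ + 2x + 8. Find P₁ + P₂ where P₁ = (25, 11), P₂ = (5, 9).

(10, 6)

(25, 11) + (5, 9). λ = (9 - 11)/(5 - 25) ≡ 29/11 mod 31. 11⁻¹ ≡ 17 (mod 31), so λ ≡ 28.
  x = λ² - 25 - 5 = 784 - 30 ≡ 10; y = λ·(25 - 10) - 11 ≡ 6. → (10, 6)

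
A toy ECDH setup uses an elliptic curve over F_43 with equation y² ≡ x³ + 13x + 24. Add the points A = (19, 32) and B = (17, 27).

(24, 20)

(19, 32) + (17, 27). λ = (27 - 32)/(17 - 19) ≡ 38/41 mod 43. 41⁻¹ ≡ 21 (mod 43) since 41·21 = 861 ≡ 1, so λ ≡ 24.
  x = λ² - 19 - 17 = 576 - 36 ≡ 24; y = λ·(19 - 24) - 32 ≡ 20. → (24, 20)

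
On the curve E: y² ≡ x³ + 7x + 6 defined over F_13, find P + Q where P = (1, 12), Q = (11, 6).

(1, 12) + (11, 6). λ = (6 - 12)/(11 - 1) ≡ 7/10 mod 13. 10⁻¹ ≡ 4 (mod 13), so λ ≡ 2.
  x = λ² - 1 - 11 = 4 - 12 ≡ 5; y = λ·(1 - 5) - 12 ≡ 6. → (5, 6)

(5, 6)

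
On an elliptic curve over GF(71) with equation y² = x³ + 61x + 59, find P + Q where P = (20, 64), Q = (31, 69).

(56, 10)

(20, 64) + (31, 69). λ = (69 - 64)/(31 - 20) ≡ 5/11 mod 71. 11⁻¹ ≡ 13 (mod 71), so λ ≡ 65.
  x = λ² - 20 - 31 = 4225 - 51 ≡ 56; y = λ·(20 - 56) - 64 ≡ 10. → (56, 10)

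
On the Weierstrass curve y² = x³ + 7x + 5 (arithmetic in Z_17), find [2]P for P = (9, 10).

tangent at (9, 10): λ = (3·9² + 7)/(2·10) ≡ 12/3. 3⁻¹ ≡ 6 (mod 17), so λ ≡ 12·6 ≡ 4.
  x = λ² - 9 - 9 = 16 - 18 ≡ 15; y = λ·(9 - 15) - 10 ≡ 0. → (15, 0)

(15, 0)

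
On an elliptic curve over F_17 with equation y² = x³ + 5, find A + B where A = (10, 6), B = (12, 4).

(10, 6) + (12, 4). λ = (4 - 6)/(12 - 10) ≡ 15/2 mod 17. 2⁻¹ ≡ 9 (mod 17) since 2·9 = 18 ≡ 1, so λ ≡ 16.
  x = λ² - 10 - 12 = 256 - 22 ≡ 13; y = λ·(10 - 13) - 6 ≡ 14. → (13, 14)

(13, 14)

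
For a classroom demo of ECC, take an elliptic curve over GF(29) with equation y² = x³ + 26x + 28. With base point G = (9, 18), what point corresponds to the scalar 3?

(25, 18)

Repeated addition: build up to 3G.
2G: tangent at (9, 18): λ = (3·9² + 26)/(2·18) ≡ 8/7. 7⁻¹ ≡ 25 (mod 29), so λ ≡ 8·25 ≡ 26.
  x = λ² - 9 - 9 = 676 - 18 ≡ 20; y = λ·(9 - 20) - 18 ≡ 15. → (20, 15)
3G: (20, 15) + (9, 18). λ = (18 - 15)/(9 - 20) ≡ 3/18 mod 29. 18⁻¹ ≡ 21 (mod 29), so λ ≡ 5.
  x = λ² - 20 - 9 = 25 - 29 ≡ 25; y = λ·(20 - 25) - 15 ≡ 18. → (25, 18)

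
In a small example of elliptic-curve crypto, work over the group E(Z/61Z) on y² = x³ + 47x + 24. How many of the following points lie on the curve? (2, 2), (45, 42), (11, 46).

(2, 2): 2² ≡ 4, rhs ≡ 4 → on.
(45, 42): 42² ≡ 56, rhs ≡ 56 → on.
(11, 46): 46² ≡ 42, rhs ≡ 42 → on.

3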